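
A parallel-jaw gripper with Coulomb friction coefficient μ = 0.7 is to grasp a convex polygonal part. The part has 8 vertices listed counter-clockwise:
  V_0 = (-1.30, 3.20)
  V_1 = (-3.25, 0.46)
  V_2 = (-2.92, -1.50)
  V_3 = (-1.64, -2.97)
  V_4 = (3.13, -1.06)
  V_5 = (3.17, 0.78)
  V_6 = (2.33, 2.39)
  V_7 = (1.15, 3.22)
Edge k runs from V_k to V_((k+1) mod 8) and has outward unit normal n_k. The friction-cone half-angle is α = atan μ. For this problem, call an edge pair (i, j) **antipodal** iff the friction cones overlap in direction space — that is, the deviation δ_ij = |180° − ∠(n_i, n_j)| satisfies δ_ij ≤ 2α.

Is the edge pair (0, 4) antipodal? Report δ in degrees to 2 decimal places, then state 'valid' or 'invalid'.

α = atan 0.7 = 34.99°;  2α = 69.98°
edge 0: e_0 = (-1.95, -2.74);  n_0 = (-0.8147, +0.5798)
edge 4: e_4 = (+0.04, +1.84);  n_4 = (+0.9998, -0.0217)
∠(n_0, n_4) = 145.81°
δ = |180° − 145.81°| = 34.19°
34.19° ≤ 2α = 69.98°  →  valid

δ = 34.19°, valid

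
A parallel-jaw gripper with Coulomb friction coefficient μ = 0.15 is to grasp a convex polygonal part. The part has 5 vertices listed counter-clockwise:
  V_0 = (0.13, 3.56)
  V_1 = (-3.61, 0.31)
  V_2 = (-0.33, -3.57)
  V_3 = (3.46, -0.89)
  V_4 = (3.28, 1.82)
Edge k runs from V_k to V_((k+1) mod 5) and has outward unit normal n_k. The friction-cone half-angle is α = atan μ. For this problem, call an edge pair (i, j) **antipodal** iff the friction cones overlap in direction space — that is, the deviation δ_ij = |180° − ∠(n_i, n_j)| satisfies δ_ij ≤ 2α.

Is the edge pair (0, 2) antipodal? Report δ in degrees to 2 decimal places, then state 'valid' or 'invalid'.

α = atan 0.15 = 8.53°;  2α = 17.06°
edge 0: e_0 = (-3.74, -3.25);  n_0 = (-0.6559, +0.7548)
edge 2: e_2 = (+3.79, +2.68);  n_2 = (+0.5774, -0.8165)
∠(n_0, n_2) = 174.27°
δ = |180° − 174.27°| = 5.73°
5.73° ≤ 2α = 17.06°  →  valid

δ = 5.73°, valid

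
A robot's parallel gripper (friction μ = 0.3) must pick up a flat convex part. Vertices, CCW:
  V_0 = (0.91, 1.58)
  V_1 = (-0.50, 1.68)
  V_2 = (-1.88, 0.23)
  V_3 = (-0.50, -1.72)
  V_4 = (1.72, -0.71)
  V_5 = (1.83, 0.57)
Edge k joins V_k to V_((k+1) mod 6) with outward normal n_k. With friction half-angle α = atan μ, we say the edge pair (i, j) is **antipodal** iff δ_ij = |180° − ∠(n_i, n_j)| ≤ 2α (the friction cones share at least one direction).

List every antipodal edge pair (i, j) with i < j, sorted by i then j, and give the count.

count = 3; pairs: (0,3), (1,3), (2,5)

α = atan 0.3 = 16.70°;  2α = 33.40°
n_0 = (+0.0707, +0.9975)
n_1 = (-0.7244, +0.6894)
n_2 = (-0.8163, -0.5777)
n_3 = (+0.4141, -0.9102)
n_4 = (+0.9963, -0.0856)
n_5 = (+0.7393, +0.6734)
  (0,1): δ = 129.53°  ·
  (0,2): δ = 50.66°  ·
  (0,3): δ = 28.52°  ✓
  (0,4): δ = 89.14°  ·
  (0,5): δ = 136.39°  ·
  (1,2): δ = 101.13°  ·
  (1,3): δ = 21.95°  ✓
  (1,4): δ = 38.67°  ·
  (1,5): δ = 85.91°  ·
  (2,3): δ = 100.82°  ·
  (2,4): δ = 40.20°  ·
  (2,5): δ = 7.04°  ✓
  (3,4): δ = 119.38°  ·
  (3,5): δ = 72.13°  ·
  (4,5): δ = 132.76°  ·
antipodal pairs: 3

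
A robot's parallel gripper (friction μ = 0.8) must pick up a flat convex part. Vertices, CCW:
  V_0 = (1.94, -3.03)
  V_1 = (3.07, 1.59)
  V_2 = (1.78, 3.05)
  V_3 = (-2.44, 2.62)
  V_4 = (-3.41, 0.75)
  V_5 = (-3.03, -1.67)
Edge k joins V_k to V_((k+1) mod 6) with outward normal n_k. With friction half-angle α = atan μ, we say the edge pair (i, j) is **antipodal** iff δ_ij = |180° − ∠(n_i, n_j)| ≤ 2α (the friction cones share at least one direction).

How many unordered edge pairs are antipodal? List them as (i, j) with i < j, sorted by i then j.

count = 7; pairs: (0,2), (0,3), (0,4), (1,3), (1,4), (1,5), (2,5)

α = atan 0.8 = 38.66°;  2α = 77.32°
n_0 = (+0.9714, -0.2376)
n_1 = (+0.7494, +0.6621)
n_2 = (-0.1014, +0.9948)
n_3 = (-0.8877, +0.4605)
n_4 = (-0.9879, -0.1551)
n_5 = (-0.2639, -0.9645)
  (0,1): δ = 124.79°  ·
  (0,2): δ = 70.44°  ✓
  (0,3): δ = 13.67°  ✓
  (0,4): δ = 22.67°  ✓
  (0,5): δ = 88.44°  ·
  (1,2): δ = 125.64°  ·
  (1,3): δ = 68.88°  ✓
  (1,4): δ = 32.54°  ✓
  (1,5): δ = 33.23°  ✓
  (2,3): δ = 123.23°  ·
  (2,4): δ = 86.89°  ·
  (2,5): δ = 21.12°  ✓
  (3,4): δ = 143.66°  ·
  (3,5): δ = 77.89°  ·
  (4,5): δ = 114.23°  ·
antipodal pairs: 7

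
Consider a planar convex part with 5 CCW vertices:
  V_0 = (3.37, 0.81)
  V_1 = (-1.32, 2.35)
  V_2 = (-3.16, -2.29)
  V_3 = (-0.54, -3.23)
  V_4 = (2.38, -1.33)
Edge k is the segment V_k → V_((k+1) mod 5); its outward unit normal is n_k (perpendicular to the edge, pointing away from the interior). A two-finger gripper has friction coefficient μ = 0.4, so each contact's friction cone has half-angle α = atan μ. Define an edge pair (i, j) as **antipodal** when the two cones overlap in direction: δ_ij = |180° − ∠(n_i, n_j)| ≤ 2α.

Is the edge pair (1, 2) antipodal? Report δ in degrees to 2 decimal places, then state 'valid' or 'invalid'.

α = atan 0.4 = 21.80°;  2α = 43.60°
edge 1: e_1 = (-1.84, -4.64);  n_1 = (-0.9296, +0.3686)
edge 2: e_2 = (+2.62, -0.94);  n_2 = (-0.3377, -0.9413)
∠(n_1, n_2) = 91.89°
δ = |180° − 91.89°| = 88.11°
88.11° > 2α = 43.60°  →  invalid

δ = 88.11°, invalid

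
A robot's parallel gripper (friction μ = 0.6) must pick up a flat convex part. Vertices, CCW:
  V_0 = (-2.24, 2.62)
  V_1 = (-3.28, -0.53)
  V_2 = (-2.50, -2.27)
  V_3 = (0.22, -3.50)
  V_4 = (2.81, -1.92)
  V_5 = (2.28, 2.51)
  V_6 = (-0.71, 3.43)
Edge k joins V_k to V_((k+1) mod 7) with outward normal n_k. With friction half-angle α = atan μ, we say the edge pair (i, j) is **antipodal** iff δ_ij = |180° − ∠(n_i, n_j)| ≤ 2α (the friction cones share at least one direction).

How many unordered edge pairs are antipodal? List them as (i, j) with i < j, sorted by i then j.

count = 9; pairs: (0,3), (0,4), (1,4), (1,5), (2,4), (2,5), (2,6), (3,5), (3,6)

α = atan 0.6 = 30.96°;  2α = 61.93°
n_0 = (-0.9496, +0.3135)
n_1 = (-0.9125, -0.4091)
n_2 = (-0.4120, -0.9112)
n_3 = (+0.5208, -0.8537)
n_4 = (+0.9929, +0.1188)
n_5 = (+0.2941, +0.9558)
n_6 = (-0.4679, +0.8838)
  (0,1): δ = 137.58°  ·
  (0,2): δ = 96.06°  ·
  (0,3): δ = 40.34°  ✓
  (0,4): δ = 25.09°  ✓
  (0,5): δ = 91.17°  ·
  (0,6): δ = 136.17°  ·
  (1,2): δ = 138.48°  ·
  (1,3): δ = 82.76°  ·
  (1,4): δ = 17.32°  ✓
  (1,5): δ = 48.75°  ✓
  (1,6): δ = 93.75°  ·
  (2,3): δ = 124.28°  ·
  (2,4): δ = 58.84°  ✓
  (2,5): δ = 7.23°  ✓
  (2,6): δ = 52.23°  ✓
  (3,4): δ = 114.56°  ·
  (3,5): δ = 48.49°  ✓
  (3,6): δ = 3.49°  ✓
  (4,5): δ = 113.93°  ·
  (4,6): δ = 68.93°  ·
  (5,6): δ = 135.00°  ·
antipodal pairs: 9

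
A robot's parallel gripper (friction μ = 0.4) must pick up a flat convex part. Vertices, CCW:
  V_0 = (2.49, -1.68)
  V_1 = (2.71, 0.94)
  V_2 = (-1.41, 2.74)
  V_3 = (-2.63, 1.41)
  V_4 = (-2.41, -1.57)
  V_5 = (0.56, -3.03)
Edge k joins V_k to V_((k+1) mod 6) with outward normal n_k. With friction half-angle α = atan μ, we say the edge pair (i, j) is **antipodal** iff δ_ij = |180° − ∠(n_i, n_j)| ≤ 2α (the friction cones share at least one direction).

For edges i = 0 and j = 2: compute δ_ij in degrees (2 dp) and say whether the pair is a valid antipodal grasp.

α = atan 0.4 = 21.80°;  2α = 43.60°
edge 0: e_0 = (+0.22, +2.62);  n_0 = (+0.9965, -0.0837)
edge 2: e_2 = (-1.22, -1.33);  n_2 = (-0.7369, +0.6760)
∠(n_0, n_2) = 142.27°
δ = |180° − 142.27°| = 37.73°
37.73° ≤ 2α = 43.60°  →  valid

δ = 37.73°, valid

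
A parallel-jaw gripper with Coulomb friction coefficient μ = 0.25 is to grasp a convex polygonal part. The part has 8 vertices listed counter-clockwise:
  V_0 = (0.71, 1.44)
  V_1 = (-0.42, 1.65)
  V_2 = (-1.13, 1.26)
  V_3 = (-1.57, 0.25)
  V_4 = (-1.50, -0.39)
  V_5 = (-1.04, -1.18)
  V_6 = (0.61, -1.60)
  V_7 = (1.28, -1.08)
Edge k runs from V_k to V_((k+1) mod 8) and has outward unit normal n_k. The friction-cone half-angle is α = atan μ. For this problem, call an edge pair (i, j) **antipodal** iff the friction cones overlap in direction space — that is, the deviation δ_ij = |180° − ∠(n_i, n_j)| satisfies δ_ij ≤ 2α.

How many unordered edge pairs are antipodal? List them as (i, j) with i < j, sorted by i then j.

count = 4; pairs: (0,5), (1,6), (3,7), (4,7)

α = atan 0.25 = 14.04°;  2α = 28.07°
n_0 = (+0.1827, +0.9832)
n_1 = (-0.4814, +0.8765)
n_2 = (-0.9168, +0.3994)
n_3 = (-0.9941, -0.1087)
n_4 = (-0.8642, -0.5032)
n_5 = (-0.2467, -0.9691)
n_6 = (+0.6131, -0.7900)
n_7 = (+0.9754, +0.2206)
  (0,1): δ = 140.69°  ·
  (0,2): δ = 103.01°  ·
  (0,3): δ = 73.23°  ·
  (0,4): δ = 49.26°  ·
  (0,5): δ = 3.75°  ✓
  (0,6): δ = 48.34°  ·
  (0,7): δ = 113.27°  ·
  (1,2): δ = 142.32°  ·
  (1,3): δ = 112.54°  ·
  (1,4): δ = 88.57°  ·
  (1,5): δ = 43.06°  ·
  (1,6): δ = 9.04°  ✓
  (1,7): δ = 73.97°  ·
  (2,3): δ = 150.22°  ·
  (2,4): δ = 126.25°  ·
  (2,5): δ = 80.74°  ·
  (2,6): δ = 28.64°  ·
  (2,7): δ = 36.29°  ·
  (3,4): δ = 156.03°  ·
  (3,5): δ = 110.52°  ·
  (3,6): δ = 58.43°  ·
  (3,7): δ = 6.50°  ✓
  (4,5): δ = 134.49°  ·
  (4,6): δ = 82.40°  ·
  (4,7): δ = 17.47°  ✓
  (5,6): δ = 127.90°  ·
  (5,7): δ = 62.97°  ·
  (6,7): δ = 115.07°  ·
antipodal pairs: 4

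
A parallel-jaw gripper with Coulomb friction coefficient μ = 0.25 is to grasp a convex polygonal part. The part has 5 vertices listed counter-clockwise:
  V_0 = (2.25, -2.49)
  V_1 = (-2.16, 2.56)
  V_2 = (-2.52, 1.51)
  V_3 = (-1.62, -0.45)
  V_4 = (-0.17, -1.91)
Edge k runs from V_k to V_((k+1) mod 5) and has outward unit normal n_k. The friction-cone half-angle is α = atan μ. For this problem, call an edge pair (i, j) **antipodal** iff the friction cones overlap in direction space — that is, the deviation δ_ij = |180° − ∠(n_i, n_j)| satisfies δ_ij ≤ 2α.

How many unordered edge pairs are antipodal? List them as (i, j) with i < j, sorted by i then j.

α = atan 0.25 = 14.04°;  2α = 28.07°
n_0 = (+0.7532, +0.6578)
n_1 = (-0.9459, +0.3243)
n_2 = (-0.9088, -0.4173)
n_3 = (-0.7095, -0.7047)
n_4 = (-0.2331, -0.9725)
  (0,1): δ = 60.05°  ·
  (0,2): δ = 16.47°  ✓
  (0,3): δ = 3.67°  ✓
  (0,4): δ = 35.39°  ·
  (1,2): δ = 136.41°  ·
  (1,3): δ = 116.27°  ·
  (1,4): δ = 84.55°  ·
  (2,3): δ = 159.86°  ·
  (2,4): δ = 128.14°  ·
  (3,4): δ = 148.28°  ·
antipodal pairs: 2

count = 2; pairs: (0,2), (0,3)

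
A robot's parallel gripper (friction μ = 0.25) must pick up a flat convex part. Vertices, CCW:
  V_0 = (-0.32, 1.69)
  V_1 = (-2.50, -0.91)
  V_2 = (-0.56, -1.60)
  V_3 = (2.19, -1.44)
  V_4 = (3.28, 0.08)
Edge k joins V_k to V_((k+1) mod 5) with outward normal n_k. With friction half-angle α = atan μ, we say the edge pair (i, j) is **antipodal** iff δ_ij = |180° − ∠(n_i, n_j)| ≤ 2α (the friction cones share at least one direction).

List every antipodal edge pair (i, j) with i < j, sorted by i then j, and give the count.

count = 3; pairs: (0,3), (1,4), (2,4)

α = atan 0.25 = 14.04°;  2α = 28.07°
n_0 = (-0.7663, +0.6425)
n_1 = (-0.3351, -0.9422)
n_2 = (+0.0581, -0.9983)
n_3 = (+0.8126, -0.5828)
n_4 = (+0.4083, +0.9129)
  (0,1): δ = 69.60°  ·
  (0,2): δ = 46.69°  ·
  (0,3): δ = 4.33°  ✓
  (0,4): δ = 105.88°  ·
  (1,2): δ = 157.09°  ·
  (1,3): δ = 106.07°  ·
  (1,4): δ = 4.52°  ✓
  (2,3): δ = 128.97°  ·
  (2,4): δ = 27.43°  ✓
  (3,4): δ = 78.45°  ·
antipodal pairs: 3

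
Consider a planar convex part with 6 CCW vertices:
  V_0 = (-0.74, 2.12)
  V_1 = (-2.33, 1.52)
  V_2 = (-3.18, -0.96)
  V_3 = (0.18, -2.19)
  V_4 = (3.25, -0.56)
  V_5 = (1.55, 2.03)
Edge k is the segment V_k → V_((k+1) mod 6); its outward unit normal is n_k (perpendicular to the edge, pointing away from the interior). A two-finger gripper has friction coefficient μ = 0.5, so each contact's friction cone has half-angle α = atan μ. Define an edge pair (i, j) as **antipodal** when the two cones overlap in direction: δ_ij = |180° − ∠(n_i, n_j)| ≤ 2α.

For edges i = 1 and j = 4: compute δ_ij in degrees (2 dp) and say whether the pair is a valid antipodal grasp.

α = atan 0.5 = 26.57°;  2α = 53.13°
edge 1: e_1 = (-0.85, -2.48);  n_1 = (-0.9460, +0.3242)
edge 4: e_4 = (-1.70, +2.59);  n_4 = (+0.8360, +0.5487)
∠(n_1, n_4) = 127.80°
δ = |180° − 127.80°| = 52.20°
52.20° ≤ 2α = 53.13°  →  valid

δ = 52.20°, valid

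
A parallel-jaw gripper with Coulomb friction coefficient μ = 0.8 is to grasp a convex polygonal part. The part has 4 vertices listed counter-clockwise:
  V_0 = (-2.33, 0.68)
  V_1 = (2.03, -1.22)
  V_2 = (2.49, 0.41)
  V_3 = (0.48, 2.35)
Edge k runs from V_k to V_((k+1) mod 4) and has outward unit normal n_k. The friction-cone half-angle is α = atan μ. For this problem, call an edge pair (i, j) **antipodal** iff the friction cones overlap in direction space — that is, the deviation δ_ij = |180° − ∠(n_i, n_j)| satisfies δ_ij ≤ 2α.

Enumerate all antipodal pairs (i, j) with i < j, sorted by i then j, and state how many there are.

count = 3; pairs: (0,2), (0,3), (1,3)

α = atan 0.8 = 38.66°;  2α = 77.32°
n_0 = (-0.3995, -0.9167)
n_1 = (+0.9624, -0.2716)
n_2 = (+0.6945, +0.7195)
n_3 = (-0.5109, +0.8596)
  (0,1): δ = 82.21°  ·
  (0,2): δ = 20.44°  ✓
  (0,3): δ = 54.27°  ✓
  (1,2): δ = 118.23°  ·
  (1,3): δ = 43.52°  ✓
  (2,3): δ = 105.29°  ·
antipodal pairs: 3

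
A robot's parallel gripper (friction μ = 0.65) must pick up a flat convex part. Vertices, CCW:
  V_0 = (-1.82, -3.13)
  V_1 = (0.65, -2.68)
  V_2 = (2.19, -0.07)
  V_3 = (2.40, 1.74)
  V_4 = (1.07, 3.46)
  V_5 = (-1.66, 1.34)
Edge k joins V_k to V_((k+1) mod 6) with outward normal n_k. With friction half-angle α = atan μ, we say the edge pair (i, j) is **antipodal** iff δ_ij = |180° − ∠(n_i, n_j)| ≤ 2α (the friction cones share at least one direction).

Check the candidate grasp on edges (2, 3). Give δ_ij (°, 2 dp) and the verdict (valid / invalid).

δ = 135.67°, invalid

α = atan 0.65 = 33.02°;  2α = 66.05°
edge 2: e_2 = (+0.21, +1.81);  n_2 = (+0.9933, -0.1152)
edge 3: e_3 = (-1.33, +1.72);  n_3 = (+0.7911, +0.6117)
∠(n_2, n_3) = 44.33°
δ = |180° − 44.33°| = 135.67°
135.67° > 2α = 66.05°  →  invalid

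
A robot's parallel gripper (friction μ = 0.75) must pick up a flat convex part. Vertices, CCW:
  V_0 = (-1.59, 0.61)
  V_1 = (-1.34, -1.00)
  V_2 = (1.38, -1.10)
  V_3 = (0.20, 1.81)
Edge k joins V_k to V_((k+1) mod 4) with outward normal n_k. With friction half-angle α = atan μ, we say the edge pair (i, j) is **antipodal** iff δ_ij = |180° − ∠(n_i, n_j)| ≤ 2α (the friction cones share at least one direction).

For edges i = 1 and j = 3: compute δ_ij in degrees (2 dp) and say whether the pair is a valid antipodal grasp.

δ = 35.94°, valid

α = atan 0.75 = 36.87°;  2α = 73.74°
edge 1: e_1 = (+2.72, -0.10);  n_1 = (-0.0367, -0.9993)
edge 3: e_3 = (-1.79, -1.20);  n_3 = (-0.5568, +0.8306)
∠(n_1, n_3) = 144.06°
δ = |180° − 144.06°| = 35.94°
35.94° ≤ 2α = 73.74°  →  valid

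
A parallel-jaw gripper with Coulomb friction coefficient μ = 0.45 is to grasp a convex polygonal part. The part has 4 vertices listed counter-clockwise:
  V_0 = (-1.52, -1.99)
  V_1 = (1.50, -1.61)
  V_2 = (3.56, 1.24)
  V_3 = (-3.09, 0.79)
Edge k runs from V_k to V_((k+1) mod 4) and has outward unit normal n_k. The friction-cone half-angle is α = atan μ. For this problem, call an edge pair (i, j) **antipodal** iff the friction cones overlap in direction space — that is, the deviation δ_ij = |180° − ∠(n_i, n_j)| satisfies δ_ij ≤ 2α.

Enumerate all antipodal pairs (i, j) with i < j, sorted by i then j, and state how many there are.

α = atan 0.45 = 24.23°;  2α = 48.46°
n_0 = (+0.1248, -0.9922)
n_1 = (+0.8105, -0.5858)
n_2 = (-0.0675, +0.9977)
n_3 = (-0.8707, -0.4917)
  (0,1): δ = 133.03°  ·
  (0,2): δ = 3.30°  ✓
  (0,3): δ = 112.28°  ·
  (1,2): δ = 50.27°  ·
  (1,3): δ = 65.32°  ·
  (2,3): δ = 64.42°  ·
antipodal pairs: 1

count = 1; pairs: (0,2)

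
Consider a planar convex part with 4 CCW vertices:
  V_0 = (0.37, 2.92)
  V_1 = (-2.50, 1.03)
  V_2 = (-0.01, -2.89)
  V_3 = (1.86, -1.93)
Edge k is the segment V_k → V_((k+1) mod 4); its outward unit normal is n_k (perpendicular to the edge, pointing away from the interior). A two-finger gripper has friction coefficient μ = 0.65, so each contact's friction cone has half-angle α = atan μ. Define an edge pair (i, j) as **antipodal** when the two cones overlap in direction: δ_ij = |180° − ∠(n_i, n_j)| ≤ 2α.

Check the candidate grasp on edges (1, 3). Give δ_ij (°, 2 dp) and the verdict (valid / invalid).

α = atan 0.65 = 33.02°;  2α = 66.05°
edge 1: e_1 = (+2.49, -3.92);  n_1 = (-0.8441, -0.5362)
edge 3: e_3 = (-1.49, +4.85);  n_3 = (+0.9559, +0.2937)
∠(n_1, n_3) = 164.65°
δ = |180° − 164.65°| = 15.35°
15.35° ≤ 2α = 66.05°  →  valid

δ = 15.35°, valid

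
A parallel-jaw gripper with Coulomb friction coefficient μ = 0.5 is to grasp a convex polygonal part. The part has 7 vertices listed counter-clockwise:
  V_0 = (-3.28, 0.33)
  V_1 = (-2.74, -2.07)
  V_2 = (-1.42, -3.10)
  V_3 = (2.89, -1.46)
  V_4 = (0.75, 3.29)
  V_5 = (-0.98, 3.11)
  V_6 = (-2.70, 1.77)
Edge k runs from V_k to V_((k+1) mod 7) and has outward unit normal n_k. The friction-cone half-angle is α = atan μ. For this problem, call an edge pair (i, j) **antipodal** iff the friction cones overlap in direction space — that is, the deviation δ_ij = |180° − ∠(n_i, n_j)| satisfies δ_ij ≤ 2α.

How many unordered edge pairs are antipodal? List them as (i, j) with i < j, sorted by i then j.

α = atan 0.5 = 26.57°;  2α = 53.13°
n_0 = (-0.9756, -0.2195)
n_1 = (-0.6152, -0.7884)
n_2 = (+0.3556, -0.9346)
n_3 = (+0.9117, +0.4108)
n_4 = (-0.1035, +0.9946)
n_5 = (-0.6146, +0.7889)
n_6 = (-0.9276, +0.3736)
  (0,1): δ = 140.65°  ·
  (0,2): δ = 81.85°  ·
  (0,3): δ = 11.57°  ✓
  (0,4): δ = 83.26°  ·
  (0,5): δ = 115.24°  ·
  (0,6): δ = 145.38°  ·
  (1,2): δ = 121.20°  ·
  (1,3): δ = 27.78°  ✓
  (1,4): δ = 43.91°  ✓
  (1,5): δ = 75.89°  ·
  (1,6): δ = 106.03°  ·
  (2,3): δ = 86.58°  ·
  (2,4): δ = 14.89°  ✓
  (2,5): δ = 17.09°  ✓
  (2,6): δ = 47.23°  ✓
  (3,4): δ = 108.31°  ·
  (3,5): δ = 76.33°  ·
  (3,6): δ = 46.19°  ✓
  (4,5): δ = 148.02°  ·
  (4,6): δ = 117.88°  ·
  (5,6): δ = 149.86°  ·
antipodal pairs: 7

count = 7; pairs: (0,3), (1,3), (1,4), (2,4), (2,5), (2,6), (3,6)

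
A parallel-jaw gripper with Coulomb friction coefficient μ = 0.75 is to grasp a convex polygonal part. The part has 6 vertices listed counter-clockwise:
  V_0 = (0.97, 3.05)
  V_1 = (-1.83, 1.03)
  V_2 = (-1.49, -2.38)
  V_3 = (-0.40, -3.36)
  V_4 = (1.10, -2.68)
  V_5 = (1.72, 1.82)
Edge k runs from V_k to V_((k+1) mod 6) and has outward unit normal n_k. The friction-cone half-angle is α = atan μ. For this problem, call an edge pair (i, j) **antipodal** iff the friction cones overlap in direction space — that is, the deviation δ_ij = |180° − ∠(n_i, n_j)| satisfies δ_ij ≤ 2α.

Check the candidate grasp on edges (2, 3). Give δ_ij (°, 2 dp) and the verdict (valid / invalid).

α = atan 0.75 = 36.87°;  2α = 73.74°
edge 2: e_2 = (+1.09, -0.98);  n_2 = (-0.6686, -0.7436)
edge 3: e_3 = (+1.50, +0.68);  n_3 = (+0.4129, -0.9108)
∠(n_2, n_3) = 66.34°
δ = |180° − 66.34°| = 113.66°
113.66° > 2α = 73.74°  →  invalid

δ = 113.66°, invalid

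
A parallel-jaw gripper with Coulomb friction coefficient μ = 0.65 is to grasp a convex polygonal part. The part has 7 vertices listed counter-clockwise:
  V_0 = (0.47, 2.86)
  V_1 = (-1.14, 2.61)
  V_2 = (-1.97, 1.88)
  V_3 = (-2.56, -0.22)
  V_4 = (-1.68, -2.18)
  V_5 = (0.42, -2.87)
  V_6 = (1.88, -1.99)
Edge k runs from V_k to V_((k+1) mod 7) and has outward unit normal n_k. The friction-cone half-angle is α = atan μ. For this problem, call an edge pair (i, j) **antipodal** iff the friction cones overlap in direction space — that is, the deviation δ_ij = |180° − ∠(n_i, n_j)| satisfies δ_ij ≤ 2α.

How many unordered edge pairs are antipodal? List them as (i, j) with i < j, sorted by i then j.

count = 9; pairs: (0,4), (0,5), (1,4), (1,5), (1,6), (2,5), (2,6), (3,6), (4,6)

α = atan 0.65 = 33.02°;  2α = 66.05°
n_0 = (-0.1534, +0.9882)
n_1 = (-0.6604, +0.7509)
n_2 = (-0.9627, +0.2705)
n_3 = (-0.9123, -0.4096)
n_4 = (-0.3122, -0.9500)
n_5 = (+0.5162, -0.8565)
n_6 = (+0.9602, +0.2792)
  (0,1): δ = 147.49°  ·
  (0,2): δ = 114.52°  ·
  (0,3): δ = 74.65°  ·
  (0,4): δ = 27.02°  ✓
  (0,5): δ = 22.25°  ✓
  (0,6): δ = 97.38°  ·
  (1,2): δ = 147.03°  ·
  (1,3): δ = 107.15°  ·
  (1,4): δ = 59.52°  ✓
  (1,5): δ = 10.25°  ✓
  (1,6): δ = 64.88°  ✓
  (2,3): δ = 140.13°  ·
  (2,4): δ = 92.50°  ·
  (2,5): δ = 43.23°  ✓
  (2,6): δ = 31.90°  ✓
  (3,4): δ = 132.37°  ·
  (3,5): δ = 83.10°  ·
  (3,6): δ = 7.97°  ✓
  (4,5): δ = 130.73°  ·
  (4,6): δ = 55.60°  ✓
  (5,6): δ = 104.87°  ·
antipodal pairs: 9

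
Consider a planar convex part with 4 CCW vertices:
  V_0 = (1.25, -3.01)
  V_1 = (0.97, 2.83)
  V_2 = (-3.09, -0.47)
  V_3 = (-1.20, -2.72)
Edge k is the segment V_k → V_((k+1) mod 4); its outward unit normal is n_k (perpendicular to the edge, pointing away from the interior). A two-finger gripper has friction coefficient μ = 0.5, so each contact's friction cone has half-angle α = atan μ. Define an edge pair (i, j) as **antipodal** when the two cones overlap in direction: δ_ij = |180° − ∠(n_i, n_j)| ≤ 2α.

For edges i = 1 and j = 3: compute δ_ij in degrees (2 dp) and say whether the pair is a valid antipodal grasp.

α = atan 0.5 = 26.57°;  2α = 53.13°
edge 1: e_1 = (-4.06, -3.30);  n_1 = (-0.6307, +0.7760)
edge 3: e_3 = (+2.45, -0.29);  n_3 = (-0.1175, -0.9931)
∠(n_1, n_3) = 134.14°
δ = |180° − 134.14°| = 45.86°
45.86° ≤ 2α = 53.13°  →  valid

δ = 45.86°, valid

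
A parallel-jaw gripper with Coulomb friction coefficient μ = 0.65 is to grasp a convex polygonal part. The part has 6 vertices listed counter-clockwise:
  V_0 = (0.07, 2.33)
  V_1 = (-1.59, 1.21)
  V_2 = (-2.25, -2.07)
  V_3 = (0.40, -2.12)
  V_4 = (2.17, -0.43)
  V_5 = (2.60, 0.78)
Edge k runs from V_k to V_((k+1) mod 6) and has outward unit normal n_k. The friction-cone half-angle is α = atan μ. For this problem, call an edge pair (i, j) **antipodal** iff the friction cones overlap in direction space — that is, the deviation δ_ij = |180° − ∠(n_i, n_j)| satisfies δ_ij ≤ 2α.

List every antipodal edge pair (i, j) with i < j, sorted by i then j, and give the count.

α = atan 0.65 = 33.02°;  2α = 66.05°
n_0 = (-0.5593, +0.8290)
n_1 = (-0.9804, +0.1973)
n_2 = (-0.0189, -0.9998)
n_3 = (+0.6906, -0.7233)
n_4 = (+0.9423, -0.3349)
n_5 = (+0.5224, +0.8527)
  (0,1): δ = 135.38°  ·
  (0,2): δ = 35.09°  ✓
  (0,3): δ = 9.67°  ✓
  (0,4): δ = 36.43°  ✓
  (0,5): δ = 114.50°  ·
  (1,2): δ = 79.70°  ·
  (1,3): δ = 34.95°  ✓
  (1,4): δ = 8.19°  ✓
  (1,5): δ = 69.88°  ·
  (2,3): δ = 135.24°  ·
  (2,4): δ = 108.48°  ·
  (2,5): δ = 30.41°  ✓
  (3,4): δ = 153.24°  ·
  (3,5): δ = 75.17°  ·
  (4,5): δ = 101.93°  ·
antipodal pairs: 6

count = 6; pairs: (0,2), (0,3), (0,4), (1,3), (1,4), (2,5)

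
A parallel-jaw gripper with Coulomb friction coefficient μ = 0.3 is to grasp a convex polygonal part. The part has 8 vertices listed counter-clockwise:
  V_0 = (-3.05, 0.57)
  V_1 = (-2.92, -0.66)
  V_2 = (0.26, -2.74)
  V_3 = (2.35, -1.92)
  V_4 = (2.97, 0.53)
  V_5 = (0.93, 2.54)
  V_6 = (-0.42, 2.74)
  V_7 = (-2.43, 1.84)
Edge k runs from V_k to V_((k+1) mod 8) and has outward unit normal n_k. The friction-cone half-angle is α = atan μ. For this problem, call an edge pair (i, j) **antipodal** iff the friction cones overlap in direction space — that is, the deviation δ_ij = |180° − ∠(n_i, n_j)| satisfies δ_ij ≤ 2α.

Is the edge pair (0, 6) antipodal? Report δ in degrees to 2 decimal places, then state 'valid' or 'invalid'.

δ = 108.09°, invalid

α = atan 0.3 = 16.70°;  2α = 33.40°
edge 0: e_0 = (+0.13, -1.23);  n_0 = (-0.9945, -0.1051)
edge 6: e_6 = (-2.01, -0.90);  n_6 = (-0.4087, +0.9127)
∠(n_0, n_6) = 71.91°
δ = |180° − 71.91°| = 108.09°
108.09° > 2α = 33.40°  →  invalid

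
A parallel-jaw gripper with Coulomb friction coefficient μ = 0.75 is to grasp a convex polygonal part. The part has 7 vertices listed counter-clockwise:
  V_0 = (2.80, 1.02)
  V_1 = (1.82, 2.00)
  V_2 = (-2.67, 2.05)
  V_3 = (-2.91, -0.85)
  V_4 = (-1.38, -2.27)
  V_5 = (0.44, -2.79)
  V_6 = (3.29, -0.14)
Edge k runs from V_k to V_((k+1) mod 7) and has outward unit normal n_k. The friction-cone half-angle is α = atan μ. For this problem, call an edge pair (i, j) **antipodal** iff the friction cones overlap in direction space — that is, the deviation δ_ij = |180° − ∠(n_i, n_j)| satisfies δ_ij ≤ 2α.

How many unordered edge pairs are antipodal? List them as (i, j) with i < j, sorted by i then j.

count = 10; pairs: (0,2), (0,3), (0,4), (1,3), (1,4), (1,5), (2,5), (2,6), (3,6), (4,6)

α = atan 0.75 = 36.87°;  2α = 73.74°
n_0 = (+0.7071, +0.7071)
n_1 = (+0.0111, +0.9999)
n_2 = (-0.9966, +0.0825)
n_3 = (-0.6803, -0.7330)
n_4 = (-0.2747, -0.9615)
n_5 = (+0.6809, -0.7323)
n_6 = (+0.9212, +0.3891)
  (0,1): δ = 135.64°  ·
  (0,2): δ = 49.73°  ✓
  (0,3): δ = 2.14°  ✓
  (0,4): δ = 29.05°  ✓
  (0,5): δ = 87.92°  ·
  (0,6): δ = 157.90°  ·
  (1,2): δ = 94.09°  ·
  (1,3): δ = 42.23°  ✓
  (1,4): δ = 15.31°  ✓
  (1,5): δ = 43.56°  ✓
  (1,6): δ = 113.54°  ·
  (2,3): δ = 128.13°  ·
  (2,4): δ = 101.21°  ·
  (2,5): δ = 42.35°  ✓
  (2,6): δ = 27.63°  ✓
  (3,4): δ = 153.08°  ·
  (3,5): δ = 94.22°  ·
  (3,6): δ = 24.24°  ✓
  (4,5): δ = 121.14°  ·
  (4,6): δ = 51.15°  ✓
  (5,6): δ = 110.02°  ·
antipodal pairs: 10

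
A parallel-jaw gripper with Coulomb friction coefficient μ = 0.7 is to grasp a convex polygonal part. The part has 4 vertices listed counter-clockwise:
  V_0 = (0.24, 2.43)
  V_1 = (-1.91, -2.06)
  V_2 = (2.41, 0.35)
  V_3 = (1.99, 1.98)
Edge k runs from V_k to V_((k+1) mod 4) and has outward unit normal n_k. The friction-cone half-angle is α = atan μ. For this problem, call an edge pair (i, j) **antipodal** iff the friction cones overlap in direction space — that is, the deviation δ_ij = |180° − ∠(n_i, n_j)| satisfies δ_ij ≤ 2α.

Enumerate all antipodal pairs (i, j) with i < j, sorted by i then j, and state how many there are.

α = atan 0.7 = 34.99°;  2α = 69.98°
n_0 = (-0.9019, +0.4319)
n_1 = (+0.4872, -0.8733)
n_2 = (+0.9684, +0.2495)
n_3 = (+0.2490, +0.9685)
  (0,1): δ = 35.26°  ✓
  (0,2): δ = 40.04°  ✓
  (0,3): δ = 101.17°  ·
  (1,2): δ = 104.71°  ·
  (1,3): δ = 43.58°  ✓
  (2,3): δ = 118.87°  ·
antipodal pairs: 3

count = 3; pairs: (0,1), (0,2), (1,3)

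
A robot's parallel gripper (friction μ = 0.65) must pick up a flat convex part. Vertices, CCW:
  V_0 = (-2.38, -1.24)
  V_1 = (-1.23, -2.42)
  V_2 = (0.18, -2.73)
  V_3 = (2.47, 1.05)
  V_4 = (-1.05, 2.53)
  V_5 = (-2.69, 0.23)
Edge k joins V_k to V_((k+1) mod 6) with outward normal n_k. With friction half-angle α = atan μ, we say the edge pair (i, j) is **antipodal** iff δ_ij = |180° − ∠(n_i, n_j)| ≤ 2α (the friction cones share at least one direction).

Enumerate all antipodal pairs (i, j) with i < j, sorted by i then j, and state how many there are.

α = atan 0.65 = 33.02°;  2α = 66.05°
n_0 = (-0.7162, -0.6979)
n_1 = (-0.2147, -0.9767)
n_2 = (+0.8553, -0.5182)
n_3 = (+0.3876, +0.9218)
n_4 = (-0.8142, +0.5806)
n_5 = (-0.9785, -0.2063)
  (0,1): δ = 146.66°  ·
  (0,2): δ = 75.47°  ·
  (0,3): δ = 22.93°  ✓
  (0,4): δ = 100.25°  ·
  (0,5): δ = 147.65°  ·
  (1,2): δ = 108.81°  ·
  (1,3): δ = 10.40°  ✓
  (1,4): δ = 66.91°  ·
  (1,5): δ = 114.31°  ·
  (2,3): δ = 81.60°  ·
  (2,4): δ = 4.28°  ✓
  (2,5): δ = 43.12°  ✓
  (3,4): δ = 102.69°  ·
  (3,5): δ = 55.29°  ✓
  (4,5): δ = 132.60°  ·
antipodal pairs: 5

count = 5; pairs: (0,3), (1,3), (2,4), (2,5), (3,5)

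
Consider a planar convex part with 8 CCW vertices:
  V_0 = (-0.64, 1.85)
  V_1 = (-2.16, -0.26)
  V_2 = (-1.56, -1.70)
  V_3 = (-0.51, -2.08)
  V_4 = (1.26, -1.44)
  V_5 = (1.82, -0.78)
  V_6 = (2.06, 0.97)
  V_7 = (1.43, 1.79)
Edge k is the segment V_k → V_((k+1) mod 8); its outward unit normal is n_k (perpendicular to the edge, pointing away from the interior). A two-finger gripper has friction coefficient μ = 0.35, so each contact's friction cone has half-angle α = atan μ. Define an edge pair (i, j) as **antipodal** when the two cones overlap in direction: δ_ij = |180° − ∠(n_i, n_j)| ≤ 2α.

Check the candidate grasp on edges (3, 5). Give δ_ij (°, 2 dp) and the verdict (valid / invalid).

δ = 117.69°, invalid

α = atan 0.35 = 19.29°;  2α = 38.58°
edge 3: e_3 = (+1.77, +0.64);  n_3 = (+0.3400, -0.9404)
edge 5: e_5 = (+0.24, +1.75);  n_5 = (+0.9907, -0.1359)
∠(n_3, n_5) = 62.31°
δ = |180° − 62.31°| = 117.69°
117.69° > 2α = 38.58°  →  invalid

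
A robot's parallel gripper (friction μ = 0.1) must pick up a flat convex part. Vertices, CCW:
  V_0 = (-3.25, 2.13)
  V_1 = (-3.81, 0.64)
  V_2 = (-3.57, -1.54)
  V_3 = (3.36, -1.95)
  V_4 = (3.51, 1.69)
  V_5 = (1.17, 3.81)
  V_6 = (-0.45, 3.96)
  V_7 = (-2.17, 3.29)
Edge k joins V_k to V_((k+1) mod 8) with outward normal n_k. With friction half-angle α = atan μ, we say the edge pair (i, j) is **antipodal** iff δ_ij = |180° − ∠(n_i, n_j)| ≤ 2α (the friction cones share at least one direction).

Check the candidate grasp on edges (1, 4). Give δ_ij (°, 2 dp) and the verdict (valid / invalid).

α = atan 0.1 = 5.71°;  2α = 11.42°
edge 1: e_1 = (+0.24, -2.18);  n_1 = (-0.9940, -0.1094)
edge 4: e_4 = (-2.34, +2.12);  n_4 = (+0.6714, +0.7411)
∠(n_1, n_4) = 138.46°
δ = |180° − 138.46°| = 41.54°
41.54° > 2α = 11.42°  →  invalid

δ = 41.54°, invalid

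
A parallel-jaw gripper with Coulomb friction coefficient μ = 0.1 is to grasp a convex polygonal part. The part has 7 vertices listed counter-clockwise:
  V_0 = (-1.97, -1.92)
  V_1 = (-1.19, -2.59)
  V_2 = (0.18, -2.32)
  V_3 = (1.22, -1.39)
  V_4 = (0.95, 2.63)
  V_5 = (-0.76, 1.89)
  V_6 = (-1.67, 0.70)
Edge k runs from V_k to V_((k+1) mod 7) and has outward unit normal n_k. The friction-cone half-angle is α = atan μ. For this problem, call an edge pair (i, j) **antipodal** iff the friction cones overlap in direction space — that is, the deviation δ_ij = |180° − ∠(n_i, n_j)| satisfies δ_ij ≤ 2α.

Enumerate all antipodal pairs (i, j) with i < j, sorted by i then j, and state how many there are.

count = 2; pairs: (2,5), (3,6)

α = atan 0.1 = 5.71°;  2α = 11.42°
n_0 = (-0.6516, -0.7586)
n_1 = (+0.1934, -0.9811)
n_2 = (+0.6666, -0.7454)
n_3 = (+0.9978, +0.0670)
n_4 = (-0.3972, +0.9178)
n_5 = (-0.7944, +0.6075)
n_6 = (-0.9935, +0.1138)
  (0,1): δ = 128.19°  ·
  (0,2): δ = 97.53°  ·
  (0,3): δ = 45.50°  ·
  (0,4): δ = 64.06°  ·
  (0,5): δ = 93.26°  ·
  (0,6): δ = 124.13°  ·
  (1,2): δ = 149.34°  ·
  (1,3): δ = 97.31°  ·
  (1,4): δ = 12.25°  ·
  (1,5): δ = 41.45°  ·
  (1,6): δ = 72.32°  ·
  (2,3): δ = 127.96°  ·
  (2,4): δ = 18.40°  ·
  (2,5): δ = 10.79°  ✓
  (2,6): δ = 41.66°  ·
  (3,4): δ = 70.44°  ·
  (3,5): δ = 41.25°  ·
  (3,6): δ = 10.37°  ✓
  (4,5): δ = 150.81°  ·
  (4,6): δ = 119.93°  ·
  (5,6): δ = 149.13°  ·
antipodal pairs: 2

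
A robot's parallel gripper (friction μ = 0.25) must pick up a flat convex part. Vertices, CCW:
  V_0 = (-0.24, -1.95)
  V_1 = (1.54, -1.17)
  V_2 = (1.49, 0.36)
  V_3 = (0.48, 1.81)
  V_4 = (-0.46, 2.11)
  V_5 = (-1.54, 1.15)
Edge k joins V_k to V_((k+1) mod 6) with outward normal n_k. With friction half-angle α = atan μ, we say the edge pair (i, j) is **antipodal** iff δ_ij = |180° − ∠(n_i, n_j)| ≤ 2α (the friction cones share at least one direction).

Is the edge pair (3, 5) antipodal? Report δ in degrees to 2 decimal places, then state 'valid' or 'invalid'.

δ = 49.55°, invalid

α = atan 0.25 = 14.04°;  2α = 28.07°
edge 3: e_3 = (-0.94, +0.30);  n_3 = (+0.3040, +0.9527)
edge 5: e_5 = (+1.30, -3.10);  n_5 = (-0.9222, -0.3867)
∠(n_3, n_5) = 130.45°
δ = |180° − 130.45°| = 49.55°
49.55° > 2α = 28.07°  →  invalid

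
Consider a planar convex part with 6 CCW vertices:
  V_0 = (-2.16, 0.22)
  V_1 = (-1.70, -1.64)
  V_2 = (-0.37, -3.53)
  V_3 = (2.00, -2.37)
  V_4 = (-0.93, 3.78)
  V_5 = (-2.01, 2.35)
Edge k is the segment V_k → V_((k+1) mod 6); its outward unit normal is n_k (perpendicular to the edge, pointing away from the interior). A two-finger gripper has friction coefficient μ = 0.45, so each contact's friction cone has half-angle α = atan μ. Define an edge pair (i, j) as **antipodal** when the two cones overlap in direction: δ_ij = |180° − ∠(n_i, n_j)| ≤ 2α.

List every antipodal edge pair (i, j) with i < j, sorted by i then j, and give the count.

count = 4; pairs: (0,3), (1,3), (2,4), (3,5)

α = atan 0.45 = 24.23°;  2α = 48.46°
n_0 = (-0.9708, -0.2401)
n_1 = (-0.8178, -0.5755)
n_2 = (+0.4396, -0.8982)
n_3 = (+0.9028, +0.4301)
n_4 = (-0.7980, +0.6027)
n_5 = (-0.9975, +0.0702)
  (0,1): δ = 158.76°  ·
  (0,2): δ = 77.81°  ·
  (0,3): δ = 11.58°  ✓
  (0,4): δ = 129.05°  ·
  (0,5): δ = 162.08°  ·
  (1,2): δ = 99.05°  ·
  (1,3): δ = 9.66°  ✓
  (1,4): δ = 107.80°  ·
  (1,5): δ = 140.84°  ·
  (2,3): δ = 90.61°  ·
  (2,4): δ = 26.86°  ✓
  (2,5): δ = 59.89°  ·
  (3,4): δ = 62.54°  ·
  (3,5): δ = 29.50°  ✓
  (4,5): δ = 146.97°  ·
antipodal pairs: 4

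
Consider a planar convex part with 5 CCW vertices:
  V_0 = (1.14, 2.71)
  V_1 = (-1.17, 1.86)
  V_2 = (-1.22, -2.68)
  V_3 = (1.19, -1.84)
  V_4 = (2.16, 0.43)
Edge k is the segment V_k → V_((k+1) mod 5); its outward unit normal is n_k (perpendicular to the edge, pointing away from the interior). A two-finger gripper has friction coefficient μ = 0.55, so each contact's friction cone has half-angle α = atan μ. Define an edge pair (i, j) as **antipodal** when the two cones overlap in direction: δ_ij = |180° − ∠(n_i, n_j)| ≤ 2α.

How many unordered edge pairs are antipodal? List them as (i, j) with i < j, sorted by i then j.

α = atan 0.55 = 28.81°;  2α = 57.62°
n_0 = (-0.3453, +0.9385)
n_1 = (-0.9999, +0.0110)
n_2 = (+0.3291, -0.9443)
n_3 = (+0.9196, -0.3929)
n_4 = (+0.9128, +0.4084)
  (0,1): δ = 110.83°  ·
  (0,2): δ = 0.99°  ✓
  (0,3): δ = 46.66°  ✓
  (0,4): δ = 93.90°  ·
  (1,2): δ = 70.15°  ·
  (1,3): δ = 22.51°  ✓
  (1,4): δ = 24.73°  ✓
  (2,3): δ = 132.35°  ·
  (2,4): δ = 85.11°  ·
  (3,4): δ = 132.76°  ·
antipodal pairs: 4

count = 4; pairs: (0,2), (0,3), (1,3), (1,4)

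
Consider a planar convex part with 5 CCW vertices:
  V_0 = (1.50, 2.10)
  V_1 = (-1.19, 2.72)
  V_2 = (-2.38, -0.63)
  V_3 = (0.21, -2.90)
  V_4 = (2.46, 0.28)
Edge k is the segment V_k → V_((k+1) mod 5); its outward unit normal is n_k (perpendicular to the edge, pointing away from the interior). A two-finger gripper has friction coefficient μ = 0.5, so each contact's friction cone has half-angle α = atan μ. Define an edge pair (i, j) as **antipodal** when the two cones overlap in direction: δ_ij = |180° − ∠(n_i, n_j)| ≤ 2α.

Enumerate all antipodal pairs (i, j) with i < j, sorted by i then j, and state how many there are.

count = 4; pairs: (0,2), (1,3), (1,4), (2,4)

α = atan 0.5 = 26.57°;  2α = 53.13°
n_0 = (+0.2246, +0.9745)
n_1 = (-0.9423, +0.3347)
n_2 = (-0.6591, -0.7520)
n_3 = (+0.8163, -0.5776)
n_4 = (+0.8845, +0.4665)
  (0,1): δ = 96.58°  ·
  (0,2): δ = 28.25°  ✓
  (0,3): δ = 67.70°  ·
  (0,4): δ = 130.79°  ·
  (1,2): δ = 111.68°  ·
  (1,3): δ = 15.72°  ✓
  (1,4): δ = 47.37°  ✓
  (2,3): δ = 84.05°  ·
  (2,4): δ = 20.96°  ✓
  (3,4): δ = 116.91°  ·
antipodal pairs: 4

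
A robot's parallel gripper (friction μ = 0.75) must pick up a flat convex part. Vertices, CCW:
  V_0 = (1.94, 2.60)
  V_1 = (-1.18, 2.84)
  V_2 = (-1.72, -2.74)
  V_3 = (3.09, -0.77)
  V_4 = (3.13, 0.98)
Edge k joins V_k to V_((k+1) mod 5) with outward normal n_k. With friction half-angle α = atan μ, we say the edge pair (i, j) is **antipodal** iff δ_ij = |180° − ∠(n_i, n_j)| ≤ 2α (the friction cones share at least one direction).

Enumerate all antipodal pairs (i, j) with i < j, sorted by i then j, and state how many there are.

count = 4; pairs: (0,2), (1,2), (1,3), (1,4)

α = atan 0.75 = 36.87°;  2α = 73.74°
n_0 = (+0.0767, +0.9971)
n_1 = (-0.9954, +0.0963)
n_2 = (+0.3790, -0.9254)
n_3 = (+0.9997, -0.0229)
n_4 = (+0.8059, +0.5920)
  (0,1): δ = 91.13°  ·
  (0,2): δ = 26.67°  ✓
  (0,3): δ = 93.09°  ·
  (0,4): δ = 130.70°  ·
  (1,2): δ = 62.20°  ✓
  (1,3): δ = 4.22°  ✓
  (1,4): δ = 41.83°  ✓
  (2,3): δ = 113.58°  ·
  (2,4): δ = 75.97°  ·
  (3,4): δ = 142.39°  ·
antipodal pairs: 4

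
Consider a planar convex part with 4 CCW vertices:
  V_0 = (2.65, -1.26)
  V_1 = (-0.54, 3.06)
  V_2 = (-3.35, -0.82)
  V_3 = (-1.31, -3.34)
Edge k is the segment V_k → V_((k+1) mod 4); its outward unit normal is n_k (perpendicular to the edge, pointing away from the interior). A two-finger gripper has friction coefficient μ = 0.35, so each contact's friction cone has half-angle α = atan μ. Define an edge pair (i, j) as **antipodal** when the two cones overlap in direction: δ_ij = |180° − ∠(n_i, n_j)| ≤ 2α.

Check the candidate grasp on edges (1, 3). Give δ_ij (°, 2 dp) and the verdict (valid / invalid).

α = atan 0.35 = 19.29°;  2α = 38.58°
edge 1: e_1 = (-2.81, -3.88);  n_1 = (-0.8099, +0.5866)
edge 3: e_3 = (+3.96, +2.08);  n_3 = (+0.4650, -0.8853)
∠(n_1, n_3) = 153.62°
δ = |180° − 153.62°| = 26.38°
26.38° ≤ 2α = 38.58°  →  valid

δ = 26.38°, valid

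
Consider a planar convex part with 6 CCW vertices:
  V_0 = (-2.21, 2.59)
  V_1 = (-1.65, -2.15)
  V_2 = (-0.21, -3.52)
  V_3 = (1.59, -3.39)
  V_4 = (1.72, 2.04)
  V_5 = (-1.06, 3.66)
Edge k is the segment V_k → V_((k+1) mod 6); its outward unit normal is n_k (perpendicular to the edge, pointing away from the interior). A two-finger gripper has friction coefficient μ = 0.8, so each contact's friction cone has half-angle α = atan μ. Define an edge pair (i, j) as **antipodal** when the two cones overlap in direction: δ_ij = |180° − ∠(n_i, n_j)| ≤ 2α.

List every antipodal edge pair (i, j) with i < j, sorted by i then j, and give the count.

count = 7; pairs: (0,3), (0,4), (1,3), (1,4), (2,4), (2,5), (3,5)

α = atan 0.8 = 38.66°;  2α = 77.32°
n_0 = (-0.9931, -0.1173)
n_1 = (-0.6893, -0.7245)
n_2 = (+0.0720, -0.9974)
n_3 = (+0.9997, -0.0239)
n_4 = (+0.5035, +0.8640)
n_5 = (-0.6812, +0.7321)
  (0,1): δ = 140.31°  ·
  (0,2): δ = 92.61°  ·
  (0,3): δ = 8.11°  ✓
  (0,4): δ = 53.03°  ✓
  (0,5): δ = 126.20°  ·
  (1,2): δ = 132.30°  ·
  (1,3): δ = 47.80°  ✓
  (1,4): δ = 13.34°  ✓
  (1,5): δ = 86.51°  ·
  (2,3): δ = 95.50°  ·
  (2,4): δ = 34.36°  ✓
  (2,5): δ = 38.81°  ✓
  (3,4): δ = 118.86°  ·
  (3,5): δ = 45.69°  ✓
  (4,5): δ = 106.83°  ·
antipodal pairs: 7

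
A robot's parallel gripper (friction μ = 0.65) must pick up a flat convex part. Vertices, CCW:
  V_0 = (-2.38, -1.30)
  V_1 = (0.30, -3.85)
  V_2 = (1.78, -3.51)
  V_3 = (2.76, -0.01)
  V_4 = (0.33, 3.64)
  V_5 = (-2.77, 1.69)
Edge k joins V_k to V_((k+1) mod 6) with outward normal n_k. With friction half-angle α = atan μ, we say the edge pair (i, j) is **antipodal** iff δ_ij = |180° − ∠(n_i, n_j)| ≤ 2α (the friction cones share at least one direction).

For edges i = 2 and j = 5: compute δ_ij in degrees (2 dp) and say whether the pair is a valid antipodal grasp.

α = atan 0.65 = 33.02°;  2α = 66.05°
edge 2: e_2 = (+0.98, +3.50);  n_2 = (+0.9630, -0.2696)
edge 5: e_5 = (+0.39, -2.99);  n_5 = (-0.9916, -0.1293)
∠(n_2, n_5) = 156.93°
δ = |180° − 156.93°| = 23.07°
23.07° ≤ 2α = 66.05°  →  valid

δ = 23.07°, valid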